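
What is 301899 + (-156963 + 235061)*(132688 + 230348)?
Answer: 28352687427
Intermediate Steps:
301899 + (-156963 + 235061)*(132688 + 230348) = 301899 + 78098*363036 = 301899 + 28352385528 = 28352687427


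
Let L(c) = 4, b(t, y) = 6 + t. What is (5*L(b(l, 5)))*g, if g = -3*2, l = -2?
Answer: -120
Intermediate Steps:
g = -6
(5*L(b(l, 5)))*g = (5*4)*(-6) = 20*(-6) = -120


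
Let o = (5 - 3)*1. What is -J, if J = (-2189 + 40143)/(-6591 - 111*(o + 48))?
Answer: 37954/12141 ≈ 3.1261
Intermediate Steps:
o = 2 (o = 2*1 = 2)
J = -37954/12141 (J = (-2189 + 40143)/(-6591 - 111*(2 + 48)) = 37954/(-6591 - 111*50) = 37954/(-6591 - 5550) = 37954/(-12141) = 37954*(-1/12141) = -37954/12141 ≈ -3.1261)
-J = -1*(-37954/12141) = 37954/12141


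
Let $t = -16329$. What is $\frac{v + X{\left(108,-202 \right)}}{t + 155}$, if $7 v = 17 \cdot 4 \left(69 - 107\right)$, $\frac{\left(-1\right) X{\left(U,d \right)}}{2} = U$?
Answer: $\frac{2048}{56609} \approx 0.036178$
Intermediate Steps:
$X{\left(U,d \right)} = - 2 U$
$v = - \frac{2584}{7}$ ($v = \frac{17 \cdot 4 \left(69 - 107\right)}{7} = \frac{68 \left(-38\right)}{7} = \frac{1}{7} \left(-2584\right) = - \frac{2584}{7} \approx -369.14$)
$\frac{v + X{\left(108,-202 \right)}}{t + 155} = \frac{- \frac{2584}{7} - 216}{-16329 + 155} = \frac{- \frac{2584}{7} - 216}{-16174} = \left(- \frac{4096}{7}\right) \left(- \frac{1}{16174}\right) = \frac{2048}{56609}$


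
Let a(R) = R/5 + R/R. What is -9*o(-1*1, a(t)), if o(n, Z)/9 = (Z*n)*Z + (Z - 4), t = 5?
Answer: 486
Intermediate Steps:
a(R) = 1 + R/5 (a(R) = R*(1/5) + 1 = R/5 + 1 = 1 + R/5)
o(n, Z) = -36 + 9*Z + 9*n*Z**2 (o(n, Z) = 9*((Z*n)*Z + (Z - 4)) = 9*(n*Z**2 + (-4 + Z)) = 9*(-4 + Z + n*Z**2) = -36 + 9*Z + 9*n*Z**2)
-9*o(-1*1, a(t)) = -9*(-36 + 9*(1 + (1/5)*5) + 9*(-1*1)*(1 + (1/5)*5)**2) = -9*(-36 + 9*(1 + 1) + 9*(-1)*(1 + 1)**2) = -9*(-36 + 9*2 + 9*(-1)*2**2) = -9*(-36 + 18 + 9*(-1)*4) = -9*(-36 + 18 - 36) = -9*(-54) = 486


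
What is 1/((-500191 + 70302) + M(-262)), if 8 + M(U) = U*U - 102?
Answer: -1/361355 ≈ -2.7674e-6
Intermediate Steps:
M(U) = -110 + U² (M(U) = -8 + (U*U - 102) = -8 + (U² - 102) = -8 + (-102 + U²) = -110 + U²)
1/((-500191 + 70302) + M(-262)) = 1/((-500191 + 70302) + (-110 + (-262)²)) = 1/(-429889 + (-110 + 68644)) = 1/(-429889 + 68534) = 1/(-361355) = -1/361355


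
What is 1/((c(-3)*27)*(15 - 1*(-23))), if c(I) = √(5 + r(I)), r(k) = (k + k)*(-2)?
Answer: √17/17442 ≈ 0.00023639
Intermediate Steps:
r(k) = -4*k (r(k) = (2*k)*(-2) = -4*k)
c(I) = √(5 - 4*I)
1/((c(-3)*27)*(15 - 1*(-23))) = 1/((√(5 - 4*(-3))*27)*(15 - 1*(-23))) = 1/((√(5 + 12)*27)*(15 + 23)) = 1/((√17*27)*38) = 1/((27*√17)*38) = 1/(1026*√17) = √17/17442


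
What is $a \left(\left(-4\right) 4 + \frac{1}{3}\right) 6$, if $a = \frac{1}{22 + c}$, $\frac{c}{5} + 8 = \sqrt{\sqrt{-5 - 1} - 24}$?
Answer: $- \frac{94}{-18 + 5 \sqrt{-24 + i \sqrt{6}}} \approx 1.785 + 2.6134 i$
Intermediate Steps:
$c = -40 + 5 \sqrt{-24 + i \sqrt{6}}$ ($c = -40 + 5 \sqrt{\sqrt{-5 - 1} - 24} = -40 + 5 \sqrt{\sqrt{-6} - 24} = -40 + 5 \sqrt{i \sqrt{6} - 24} = -40 + 5 \sqrt{-24 + i \sqrt{6}} \approx -38.752 + 24.527 i$)
$a = \frac{1}{-18 + 5 \sqrt{-24 + i \sqrt{6}}}$ ($a = \frac{1}{22 - \left(40 - 5 \sqrt{-24 + i \sqrt{6}}\right)} = \frac{1}{-18 + 5 \sqrt{-24 + i \sqrt{6}}} \approx -0.018989 - 0.027803 i$)
$a \left(\left(-4\right) 4 + \frac{1}{3}\right) 6 = \frac{\left(\left(-4\right) 4 + \frac{1}{3}\right) 6}{-18 + 5 \sqrt{-24 + i \sqrt{6}}} = \frac{\left(-16 + \frac{1}{3}\right) 6}{-18 + 5 \sqrt{-24 + i \sqrt{6}}} = \frac{\left(- \frac{47}{3}\right) 6}{-18 + 5 \sqrt{-24 + i \sqrt{6}}} = \frac{1}{-18 + 5 \sqrt{-24 + i \sqrt{6}}} \left(-94\right) = - \frac{94}{-18 + 5 \sqrt{-24 + i \sqrt{6}}}$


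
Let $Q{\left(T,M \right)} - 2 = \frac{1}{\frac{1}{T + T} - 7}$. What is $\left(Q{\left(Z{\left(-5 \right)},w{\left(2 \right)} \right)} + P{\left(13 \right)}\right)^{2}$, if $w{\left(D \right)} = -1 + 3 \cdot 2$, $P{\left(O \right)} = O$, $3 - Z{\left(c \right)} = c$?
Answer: $\frac{2719201}{12321} \approx 220.7$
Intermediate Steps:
$Z{\left(c \right)} = 3 - c$
$w{\left(D \right)} = 5$ ($w{\left(D \right)} = -1 + 6 = 5$)
$Q{\left(T,M \right)} = 2 + \frac{1}{-7 + \frac{1}{2 T}}$ ($Q{\left(T,M \right)} = 2 + \frac{1}{\frac{1}{T + T} - 7} = 2 + \frac{1}{\frac{1}{2 T} - 7} = 2 + \frac{1}{-7 + \frac{1}{2 T}}$)
$\left(Q{\left(Z{\left(-5 \right)},w{\left(2 \right)} \right)} + P{\left(13 \right)}\right)^{2} = \left(\frac{2 \left(-1 + 13 \left(3 - -5\right)\right)}{-1 + 14 \left(3 - -5\right)} + 13\right)^{2} = \left(\frac{2 \left(-1 + 13 \left(3 + 5\right)\right)}{-1 + 14 \left(3 + 5\right)} + 13\right)^{2} = \left(\frac{2 \left(-1 + 13 \cdot 8\right)}{-1 + 14 \cdot 8} + 13\right)^{2} = \left(\frac{2 \left(-1 + 104\right)}{-1 + 112} + 13\right)^{2} = \left(2 \cdot \frac{1}{111} \cdot 103 + 13\right)^{2} = \left(\frac{206}{111} + 13\right)^{2} = \left(\frac{1649}{111}\right)^{2} = \frac{2719201}{12321}$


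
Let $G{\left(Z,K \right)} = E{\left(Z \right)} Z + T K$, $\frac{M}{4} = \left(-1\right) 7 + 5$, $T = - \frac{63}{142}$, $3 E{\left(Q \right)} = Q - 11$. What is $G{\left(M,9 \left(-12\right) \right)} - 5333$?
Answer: $- \frac{1114931}{213} \approx -5234.4$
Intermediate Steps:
$E{\left(Q \right)} = - \frac{11}{3} + \frac{Q}{3}$ ($E{\left(Q \right)} = \frac{Q - 11}{3} = \frac{-11 + Q}{3} = - \frac{11}{3} + \frac{Q}{3}$)
$T = - \frac{63}{142}$ ($T = \left(-63\right) \frac{1}{142} = - \frac{63}{142} \approx -0.44366$)
$M = -8$ ($M = 4 \left(\left(-1\right) 7 + 5\right) = 4 \left(-7 + 5\right) = 4 \left(-2\right) = -8$)
$G{\left(Z,K \right)} = - \frac{63 K}{142} + Z \left(- \frac{11}{3} + \frac{Z}{3}\right)$ ($G{\left(Z,K \right)} = \left(- \frac{11}{3} + \frac{Z}{3}\right) Z - \frac{63 K}{142} = Z \left(- \frac{11}{3} + \frac{Z}{3}\right) - \frac{63 K}{142} = - \frac{63 K}{142} + Z \left(- \frac{11}{3} + \frac{Z}{3}\right)$)
$G{\left(M,9 \left(-12\right) \right)} - 5333 = \left(- \frac{63 \cdot 9 \left(-12\right)}{142} + \frac{1}{3} \left(-8\right) \left(-11 - 8\right)\right) - 5333 = \left(\left(- \frac{63}{142}\right) \left(-108\right) + \frac{1}{3} \left(-8\right) \left(-19\right)\right) - 5333 = \left(\frac{3402}{71} + \frac{152}{3}\right) - 5333 = \frac{20998}{213} - 5333 = - \frac{1114931}{213}$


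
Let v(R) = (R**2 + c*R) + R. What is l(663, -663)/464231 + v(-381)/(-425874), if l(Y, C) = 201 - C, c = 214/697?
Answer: -7758667582219/22966604547853 ≈ -0.33782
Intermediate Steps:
c = 214/697 (c = 214*(1/697) = 214/697 ≈ 0.30703)
v(R) = R**2 + 911*R/697 (v(R) = (R**2 + 214*R/697) + R = R**2 + 911*R/697)
l(663, -663)/464231 + v(-381)/(-425874) = (201 - 1*(-663))/464231 + ((1/697)*(-381)*(911 + 697*(-381)))/(-425874) = (201 + 663)*(1/464231) + ((1/697)*(-381)*(911 - 265557))*(-1/425874) = 864*(1/464231) + ((1/697)*(-381)*(-264646))*(-1/425874) = 864/464231 + (100830126/697)*(-1/425874) = 864/464231 - 16805021/49472363 = -7758667582219/22966604547853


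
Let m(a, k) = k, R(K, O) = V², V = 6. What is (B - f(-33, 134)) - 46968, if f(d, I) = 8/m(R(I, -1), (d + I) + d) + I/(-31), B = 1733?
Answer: -23836629/527 ≈ -45231.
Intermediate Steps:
R(K, O) = 36 (R(K, O) = 6² = 36)
f(d, I) = 8/(I + 2*d) - I/31 (f(d, I) = 8/((d + I) + d) + I/(-31) = 8/((I + d) + d) + I*(-1/31) = 8/(I + 2*d) - I/31)
(B - f(-33, 134)) - 46968 = (1733 - (248 - 1*134*(134 + 2*(-33)))/(31*(134 + 2*(-33)))) - 46968 = (1733 - (248 - 1*134*(134 - 66))/(31*(134 - 66))) - 46968 = (1733 - (248 - 1*134*68)/(31*68)) - 46968 = (1733 - (248 - 9112)/(31*68)) - 46968 = (1733 - (-8864)/(31*68)) - 46968 = (1733 - 1*(-2216/527)) - 46968 = (1733 + 2216/527) - 46968 = 915507/527 - 46968 = -23836629/527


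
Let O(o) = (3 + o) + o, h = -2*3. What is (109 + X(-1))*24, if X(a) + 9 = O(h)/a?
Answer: 2616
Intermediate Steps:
h = -6
O(o) = 3 + 2*o
X(a) = -9 - 9/a (X(a) = -9 + (3 + 2*(-6))/a = -9 + (3 - 12)/a = -9 - 9/a)
(109 + X(-1))*24 = (109 + (-9 - 9/(-1)))*24 = (109 + (-9 - 9*(-1)))*24 = (109 + (-9 + 9))*24 = (109 + 0)*24 = 109*24 = 2616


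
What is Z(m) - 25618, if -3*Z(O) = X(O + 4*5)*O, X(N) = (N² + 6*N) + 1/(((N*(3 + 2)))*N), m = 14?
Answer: -92377889/2890 ≈ -31965.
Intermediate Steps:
X(N) = N² + 6*N + 1/(5*N²) (X(N) = (N² + 6*N) + 1/(((N*5))*N) = (N² + 6*N) + 1/(((5*N))*N) = (N² + 6*N) + (1/(5*N))/N = (N² + 6*N) + 1/(5*N²) = N² + 6*N + 1/(5*N²))
Z(O) = -O*(120 + (20 + O)² + 6*O + 1/(5*(20 + O)²))/3 (Z(O) = -((O + 4*5)² + 6*(O + 4*5) + 1/(5*(O + 4*5)²))*O/3 = -((O + 20)² + 6*(O + 20) + 1/(5*(O + 20)²))*O/3 = -((20 + O)² + 6*(20 + O) + 1/(5*(20 + O)²))*O/3 = -((20 + O)² + (120 + 6*O) + 1/(5*(20 + O)²))*O/3 = -(120 + (20 + O)² + 6*O + 1/(5*(20 + O)²))*O/3 = -O*(120 + (20 + O)² + 6*O + 1/(5*(20 + O)²))/3)
Z(m) - 25618 = (-40*14 - 2*14² - ⅓*14*(20 + 14)² - 1/15*14/(20 + 14)²) - 25618 = (-560 - 2*196 - ⅓*14*34² - 1/15*14/34²) - 25618 = (-560 - 392 - ⅓*14*1156 - 1/15*14*1/1156) - 25618 = (-560 - 392 - 16184/3 - 7/8670) - 25618 = -18341869/2890 - 25618 = -92377889/2890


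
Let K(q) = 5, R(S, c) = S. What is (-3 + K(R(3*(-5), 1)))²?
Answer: 4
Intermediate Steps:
(-3 + K(R(3*(-5), 1)))² = (-3 + 5)² = 2² = 4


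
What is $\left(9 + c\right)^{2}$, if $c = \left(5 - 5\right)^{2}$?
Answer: $81$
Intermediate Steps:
$c = 0$ ($c = 0^{2} = 0$)
$\left(9 + c\right)^{2} = \left(9 + 0\right)^{2} = 9^{2} = 81$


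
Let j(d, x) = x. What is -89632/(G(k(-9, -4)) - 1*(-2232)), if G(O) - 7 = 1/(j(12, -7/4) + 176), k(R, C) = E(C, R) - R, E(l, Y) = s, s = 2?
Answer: -62473504/1560587 ≈ -40.032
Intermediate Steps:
E(l, Y) = 2
k(R, C) = 2 - R
G(O) = 4883/697 (G(O) = 7 + 1/(-7/4 + 176) = 7 + 1/(697/4) = 7 + 4/697 = 4883/697)
-89632/(G(k(-9, -4)) - 1*(-2232)) = -89632/(4883/697 - 1*(-2232)) = -89632/(4883/697 + 2232) = -89632/1560587/697 = -89632*697/1560587 = -62473504/1560587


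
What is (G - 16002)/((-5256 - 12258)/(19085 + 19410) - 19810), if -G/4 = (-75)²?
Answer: 741067245/381301732 ≈ 1.9435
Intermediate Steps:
G = -22500 (G = -4*(-75)² = -4*5625 = -22500)
(G - 16002)/((-5256 - 12258)/(19085 + 19410) - 19810) = (-22500 - 16002)/((-5256 - 12258)/(19085 + 19410) - 19810) = -38502/(-17514/38495 - 19810) = -38502/(-762603464/38495) = -38502*(-38495/762603464) = 741067245/381301732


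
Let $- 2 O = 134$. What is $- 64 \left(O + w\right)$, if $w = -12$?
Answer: $5056$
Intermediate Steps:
$O = -67$ ($O = \left(- \frac{1}{2}\right) 134 = -67$)
$- 64 \left(O + w\right) = - 64 \left(-67 - 12\right) = \left(-64\right) \left(-79\right) = 5056$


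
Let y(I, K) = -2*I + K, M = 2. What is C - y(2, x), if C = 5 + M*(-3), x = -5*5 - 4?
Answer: 32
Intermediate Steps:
x = -29 (x = -25 - 4 = -29)
C = -1 (C = 5 + 2*(-3) = 5 - 6 = -1)
y(I, K) = K - 2*I
C - y(2, x) = -1 - (-29 - 2*2) = -1 - (-29 - 4) = -1 - 1*(-33) = -1 + 33 = 32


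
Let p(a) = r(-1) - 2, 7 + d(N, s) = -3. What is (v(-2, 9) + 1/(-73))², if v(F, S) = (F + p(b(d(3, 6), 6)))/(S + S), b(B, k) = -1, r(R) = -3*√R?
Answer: 48139/1726596 + 155*I/1971 ≈ 0.027881 + 0.07864*I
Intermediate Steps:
d(N, s) = -10 (d(N, s) = -7 - 3 = -10)
p(a) = -2 - 3*I (p(a) = -3*I - 2 = -2 - 3*I)
v(F, S) = (-2 + F - 3*I)/(2*S) (v(F, S) = (F + (-2 - 3*I))/(S + S) = (-2 + F - 3*I)/((2*S)) = (-2 + F - 3*I)*(1/(2*S)) = (-2 + F - 3*I)/(2*S))
(v(-2, 9) + 1/(-73))² = ((½)*(-2 - 2 - 3*I)/9 + 1/(-73))² = ((½)*(⅑)*(-4 - 3*I) - 1/73)² = ((-2/9 - I/6) - 1/73)² = (-155/657 - I/6)²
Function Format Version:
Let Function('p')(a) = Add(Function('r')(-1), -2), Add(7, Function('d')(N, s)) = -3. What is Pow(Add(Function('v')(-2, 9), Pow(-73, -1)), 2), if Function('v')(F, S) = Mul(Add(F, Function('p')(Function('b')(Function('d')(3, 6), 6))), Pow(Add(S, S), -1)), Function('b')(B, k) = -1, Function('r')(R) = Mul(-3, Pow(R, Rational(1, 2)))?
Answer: Add(Rational(48139, 1726596), Mul(Rational(155, 1971), I)) ≈ Add(0.027881, Mul(0.078640, I))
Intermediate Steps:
Function('d')(N, s) = -10 (Function('d')(N, s) = Add(-7, -3) = -10)
Function('p')(a) = Add(-2, Mul(-3, I)) (Function('p')(a) = Add(Mul(-3, Pow(-1, Rational(1, 2))), -2) = Add(Mul(-3, I), -2) = Add(-2, Mul(-3, I)))
Function('v')(F, S) = Mul(Rational(1, 2), Pow(S, -1), Add(-2, F, Mul(-3, I))) (Function('v')(F, S) = Mul(Add(F, Add(-2, Mul(-3, I))), Pow(Add(S, S), -1)) = Mul(Add(-2, F, Mul(-3, I)), Pow(Mul(2, S), -1)) = Mul(Add(-2, F, Mul(-3, I)), Mul(Rational(1, 2), Pow(S, -1))) = Mul(Rational(1, 2), Pow(S, -1), Add(-2, F, Mul(-3, I))))
Pow(Add(Function('v')(-2, 9), Pow(-73, -1)), 2) = Pow(Add(Mul(Rational(1, 2), Pow(9, -1), Add(-2, -2, Mul(-3, I))), Pow(-73, -1)), 2) = Pow(Add(Mul(Rational(1, 2), Rational(1, 9), Add(-4, Mul(-3, I))), Rational(-1, 73)), 2) = Pow(Add(Add(Rational(-2, 9), Mul(Rational(-1, 6), I)), Rational(-1, 73)), 2) = Pow(Add(Rational(-155, 657), Mul(Rational(-1, 6), I)), 2)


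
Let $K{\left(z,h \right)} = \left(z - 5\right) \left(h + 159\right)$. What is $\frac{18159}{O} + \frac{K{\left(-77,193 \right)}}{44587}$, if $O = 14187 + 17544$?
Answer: $- \frac{35409417}{471596699} \approx -0.075084$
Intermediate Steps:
$O = 31731$
$K{\left(z,h \right)} = \left(-5 + z\right) \left(159 + h\right)$
$\frac{18159}{O} + \frac{K{\left(-77,193 \right)}}{44587} = \frac{18159}{31731} + \frac{-795 - 965 + 159 \left(-77\right) + 193 \left(-77\right)}{44587} = 18159 \cdot \frac{1}{31731} + \left(-795 - 965 - 12243 - 14861\right) \frac{1}{44587} = \frac{6053}{10577} - \frac{28864}{44587} = - \frac{35409417}{471596699}$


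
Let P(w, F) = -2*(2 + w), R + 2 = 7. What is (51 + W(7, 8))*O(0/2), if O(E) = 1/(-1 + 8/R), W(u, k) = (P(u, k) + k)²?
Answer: 755/3 ≈ 251.67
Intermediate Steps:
R = 5 (R = -2 + 7 = 5)
P(w, F) = -4 - 2*w
W(u, k) = (-4 + k - 2*u)² (W(u, k) = ((-4 - 2*u) + k)² = (-4 + k - 2*u)²)
O(E) = 5/3 (O(E) = 1/(-1 + 8/5) = 1/(⅗) = 5/3)
(51 + W(7, 8))*O(0/2) = (51 + (4 - 1*8 + 2*7)²)*(5/3) = (51 + (4 - 8 + 14)²)*(5/3) = (51 + 10²)*(5/3) = (51 + 100)*(5/3) = 151*(5/3) = 755/3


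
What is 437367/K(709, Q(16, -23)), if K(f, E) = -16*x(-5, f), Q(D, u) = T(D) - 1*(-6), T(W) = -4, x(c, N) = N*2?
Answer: -437367/22688 ≈ -19.277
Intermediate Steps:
x(c, N) = 2*N
Q(D, u) = 2 (Q(D, u) = -4 - 1*(-6) = -4 + 6 = 2)
K(f, E) = -32*f
437367/K(709, Q(16, -23)) = 437367/((-32*709)) = 437367/(-22688) = 437367*(-1/22688) = -437367/22688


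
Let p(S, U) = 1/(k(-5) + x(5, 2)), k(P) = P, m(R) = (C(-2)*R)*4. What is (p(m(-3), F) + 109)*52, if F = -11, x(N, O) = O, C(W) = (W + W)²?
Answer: 16952/3 ≈ 5650.7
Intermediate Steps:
C(W) = 4*W² (C(W) = (2*W)² = 4*W²)
m(R) = 64*R (m(R) = ((4*(-2)²)*R)*4 = ((4*4)*R)*4 = (16*R)*4 = 64*R)
p(S, U) = -⅓ (p(S, U) = 1/(-5 + 2) = 1/(-3) = -⅓)
(p(m(-3), F) + 109)*52 = (-⅓ + 109)*52 = (326/3)*52 = 16952/3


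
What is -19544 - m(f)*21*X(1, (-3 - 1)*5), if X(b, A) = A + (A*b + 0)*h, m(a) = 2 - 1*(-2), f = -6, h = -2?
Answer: -21224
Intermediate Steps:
m(a) = 4 (m(a) = 2 + 2 = 4)
X(b, A) = A - 2*A*b (X(b, A) = A + (A*b + 0)*(-2) = A + (A*b)*(-2) = A - 2*A*b)
-19544 - m(f)*21*X(1, (-3 - 1)*5) = -19544 - 4*21*((-3 - 1)*5)*(1 - 2*1) = -19544 - 84*(-4*5)*(1 - 2) = -19544 - 84*(-20*(-1)) = -19544 - 84*20 = -19544 - 1*1680 = -19544 - 1680 = -21224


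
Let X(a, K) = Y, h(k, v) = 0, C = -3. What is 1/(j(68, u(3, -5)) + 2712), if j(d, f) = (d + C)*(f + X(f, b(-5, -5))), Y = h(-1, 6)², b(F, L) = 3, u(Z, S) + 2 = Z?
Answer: 1/2777 ≈ 0.00036010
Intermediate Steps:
u(Z, S) = -2 + Z
Y = 0 (Y = 0² = 0)
X(a, K) = 0
j(d, f) = f*(-3 + d) (j(d, f) = (d - 3)*(f + 0) = (-3 + d)*f = f*(-3 + d))
1/(j(68, u(3, -5)) + 2712) = 1/((-2 + 3)*(-3 + 68) + 2712) = 1/(1*65 + 2712) = 1/(65 + 2712) = 1/2777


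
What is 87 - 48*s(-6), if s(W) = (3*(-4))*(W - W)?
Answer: 87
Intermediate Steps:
s(W) = 0 (s(W) = -12*0 = 0)
87 - 48*s(-6) = 87 - 48*0 = 87 + 0 = 87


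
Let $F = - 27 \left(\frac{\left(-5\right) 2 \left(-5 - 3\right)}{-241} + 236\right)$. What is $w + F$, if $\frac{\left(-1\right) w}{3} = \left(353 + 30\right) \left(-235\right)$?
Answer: $\frac{63540123}{241} \approx 2.6365 \cdot 10^{5}$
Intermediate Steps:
$F = - \frac{1533492}{241}$ ($F = - 27 \left(\left(-10\right) \left(-8\right) \left(- \frac{1}{241}\right) + 236\right) = - 27 \left(80 \left(- \frac{1}{241}\right) + 236\right) = - 27 \left(- \frac{80}{241} + 236\right) = \left(-27\right) \frac{56796}{241} = - \frac{1533492}{241} \approx -6363.0$)
$w = 270015$ ($w = - 3 \left(353 + 30\right) \left(-235\right) = - 3 \cdot 383 \left(-235\right) = \left(-3\right) \left(-90005\right) = 270015$)
$w + F = 270015 - \frac{1533492}{241} = \frac{63540123}{241}$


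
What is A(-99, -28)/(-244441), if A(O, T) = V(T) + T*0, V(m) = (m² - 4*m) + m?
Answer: -868/244441 ≈ -0.0035510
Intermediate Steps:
V(m) = m² - 3*m
A(O, T) = T*(-3 + T) (A(O, T) = T*(-3 + T) + T*0 = T*(-3 + T) + 0 = T*(-3 + T))
A(-99, -28)/(-244441) = -28*(-3 - 28)/(-244441) = -28*(-31)*(-1/244441) = 868*(-1/244441) = -868/244441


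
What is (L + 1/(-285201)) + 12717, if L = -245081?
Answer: -66270445165/285201 ≈ -2.3236e+5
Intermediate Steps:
(L + 1/(-285201)) + 12717 = (-245081 + 1/(-285201)) + 12717 = (-245081 - 1/285201) + 12717 = -69897346282/285201 + 12717 = -66270445165/285201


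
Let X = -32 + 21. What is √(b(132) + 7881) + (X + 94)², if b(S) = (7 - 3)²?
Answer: 6889 + √7897 ≈ 6977.9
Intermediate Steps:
b(S) = 16 (b(S) = 4² = 16)
X = -11
√(b(132) + 7881) + (X + 94)² = √(16 + 7881) + (-11 + 94)² = √7897 + 83² = √7897 + 6889 = 6889 + √7897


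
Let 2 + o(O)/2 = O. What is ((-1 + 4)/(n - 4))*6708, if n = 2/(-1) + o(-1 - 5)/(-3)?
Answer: -30186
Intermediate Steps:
o(O) = -4 + 2*O
n = 10/3 (n = 2/(-1) + (-4 + 2*(-1 - 5))/(-3) = 2*(-1) + (-4 + 2*(-6))*(-⅓) = -2 + (-4 - 12)*(-⅓) = -2 - 16*(-⅓) = -2 + 16/3 = 10/3 ≈ 3.3333)
((-1 + 4)/(n - 4))*6708 = ((-1 + 4)/(10/3 - 4))*6708 = (3/(-⅔))*6708 = (3*(-3/2))*6708 = -9/2*6708 = -30186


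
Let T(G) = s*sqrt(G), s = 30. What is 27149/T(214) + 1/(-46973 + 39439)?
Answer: -1/7534 + 27149*sqrt(214)/6420 ≈ 61.862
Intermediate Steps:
T(G) = 30*sqrt(G)
27149/T(214) + 1/(-46973 + 39439) = 27149/((30*sqrt(214))) + 1/(-46973 + 39439) = 27149*(sqrt(214)/6420) + 1/(-7534) = 27149*sqrt(214)/6420 - 1/7534 = -1/7534 + 27149*sqrt(214)/6420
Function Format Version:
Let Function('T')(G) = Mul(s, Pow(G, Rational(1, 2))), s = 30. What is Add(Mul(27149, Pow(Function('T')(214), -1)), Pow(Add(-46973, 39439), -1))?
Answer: Add(Rational(-1, 7534), Mul(Rational(27149, 6420), Pow(214, Rational(1, 2)))) ≈ 61.862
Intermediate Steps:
Function('T')(G) = Mul(30, Pow(G, Rational(1, 2)))
Add(Mul(27149, Pow(Function('T')(214), -1)), Pow(Add(-46973, 39439), -1)) = Add(Mul(27149, Pow(Mul(30, Pow(214, Rational(1, 2))), -1)), Pow(Add(-46973, 39439), -1)) = Add(Mul(27149, Mul(Rational(1, 6420), Pow(214, Rational(1, 2)))), Pow(-7534, -1)) = Add(Mul(Rational(27149, 6420), Pow(214, Rational(1, 2))), Rational(-1, 7534)) = Add(Rational(-1, 7534), Mul(Rational(27149, 6420), Pow(214, Rational(1, 2))))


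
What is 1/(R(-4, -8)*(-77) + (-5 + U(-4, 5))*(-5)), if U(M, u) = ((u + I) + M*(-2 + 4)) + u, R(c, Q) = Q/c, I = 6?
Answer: -1/169 ≈ -0.0059172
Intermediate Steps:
U(M, u) = 6 + 2*M + 2*u (U(M, u) = ((u + 6) + M*(-2 + 4)) + u = ((6 + u) + M*2) + u = ((6 + u) + 2*M) + u = (6 + u + 2*M) + u = 6 + 2*M + 2*u)
1/(R(-4, -8)*(-77) + (-5 + U(-4, 5))*(-5)) = 1/(-8/(-4)*(-77) + (-5 + (6 + 2*(-4) + 2*5))*(-5)) = 1/(-8*(-¼)*(-77) + (-5 + (6 - 8 + 10))*(-5)) = 1/(2*(-77) + (-5 + 8)*(-5)) = 1/(-154 + 3*(-5)) = 1/(-154 - 15) = 1/(-169) = -1/169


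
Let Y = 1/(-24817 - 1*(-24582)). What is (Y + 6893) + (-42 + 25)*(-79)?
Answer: 1935459/235 ≈ 8236.0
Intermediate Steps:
Y = -1/235 (Y = 1/(-24817 + 24582) = 1/(-235) = -1/235 ≈ -0.0042553)
(Y + 6893) + (-42 + 25)*(-79) = (-1/235 + 6893) + (-42 + 25)*(-79) = 1619854/235 - 17*(-79) = 1619854/235 + 1343 = 1935459/235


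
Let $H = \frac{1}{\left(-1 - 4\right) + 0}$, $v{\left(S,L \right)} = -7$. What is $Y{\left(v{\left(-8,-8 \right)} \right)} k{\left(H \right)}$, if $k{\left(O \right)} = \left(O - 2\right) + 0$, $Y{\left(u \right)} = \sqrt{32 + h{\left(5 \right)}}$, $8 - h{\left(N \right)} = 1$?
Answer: $- \frac{11 \sqrt{39}}{5} \approx -13.739$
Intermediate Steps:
$h{\left(N \right)} = 7$ ($h{\left(N \right)} = 8 - 1 = 7$)
$H = - \frac{1}{5}$ ($H = \frac{1}{-5 + 0} = \frac{1}{-5} = - \frac{1}{5} \approx -0.2$)
$Y{\left(u \right)} = \sqrt{39}$ ($Y{\left(u \right)} = \sqrt{32 + 7} = \sqrt{39}$)
$k{\left(O \right)} = -2 + O$ ($k{\left(O \right)} = \left(-2 + O\right) + 0 = -2 + O$)
$Y{\left(v{\left(-8,-8 \right)} \right)} k{\left(H \right)} = \sqrt{39} \left(-2 - \frac{1}{5}\right) = \sqrt{39} \left(- \frac{11}{5}\right) = - \frac{11 \sqrt{39}}{5}$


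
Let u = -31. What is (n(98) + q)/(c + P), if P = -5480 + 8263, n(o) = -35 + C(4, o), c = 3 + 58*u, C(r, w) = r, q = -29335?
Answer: -14683/494 ≈ -29.723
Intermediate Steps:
c = -1795 (c = 3 + 58*(-31) = 3 - 1798 = -1795)
n(o) = -31 (n(o) = -35 + 4 = -31)
P = 2783
(n(98) + q)/(c + P) = (-31 - 29335)/(-1795 + 2783) = -29366/988 = -29366*1/988 = -14683/494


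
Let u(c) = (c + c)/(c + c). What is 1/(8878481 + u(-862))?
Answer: 1/8878482 ≈ 1.1263e-7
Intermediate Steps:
u(c) = 1 (u(c) = (2*c)/((2*c)) = (2*c)*(1/(2*c)) = 1)
1/(8878481 + u(-862)) = 1/(8878481 + 1) = 1/8878482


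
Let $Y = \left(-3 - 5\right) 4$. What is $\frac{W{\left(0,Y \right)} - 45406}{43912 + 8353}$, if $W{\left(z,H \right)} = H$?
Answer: $- \frac{45438}{52265} \approx -0.86938$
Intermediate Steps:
$Y = -32$ ($Y = \left(-8\right) 4 = -32$)
$\frac{W{\left(0,Y \right)} - 45406}{43912 + 8353} = \frac{-32 - 45406}{43912 + 8353} = - \frac{45438}{52265}$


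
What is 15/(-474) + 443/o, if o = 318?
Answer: 17101/12561 ≈ 1.3614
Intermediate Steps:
15/(-474) + 443/o = 15/(-474) + 443/318 = 15*(-1/474) + 443*(1/318) = -5/158 + 443/318 = 17101/12561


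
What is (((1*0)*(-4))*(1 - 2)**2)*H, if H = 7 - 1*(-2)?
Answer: 0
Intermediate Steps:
H = 9 (H = 7 + 2 = 9)
(((1*0)*(-4))*(1 - 2)**2)*H = (((1*0)*(-4))*(1 - 2)**2)*9 = ((0*(-4))*(-1)**2)*9 = (0*1)*9 = 0*9 = 0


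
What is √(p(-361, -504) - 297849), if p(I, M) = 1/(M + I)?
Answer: I*√222858068890/865 ≈ 545.76*I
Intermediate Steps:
p(I, M) = 1/(I + M)
√(p(-361, -504) - 297849) = √(1/(-361 - 504) - 297849) = √(1/(-865) - 297849) = √(-1/865 - 297849) = √(-257639386/865) = I*√222858068890/865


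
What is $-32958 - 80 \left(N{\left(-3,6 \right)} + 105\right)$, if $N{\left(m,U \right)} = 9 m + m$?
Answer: $-38958$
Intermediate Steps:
$N{\left(m,U \right)} = 10 m$
$-32958 - 80 \left(N{\left(-3,6 \right)} + 105\right) = -32958 - 80 \left(10 \left(-3\right) + 105\right) = -32958 - 80 \left(-30 + 105\right) = -32958 - 80 \cdot 75 = -32958 - 6000 = -38958$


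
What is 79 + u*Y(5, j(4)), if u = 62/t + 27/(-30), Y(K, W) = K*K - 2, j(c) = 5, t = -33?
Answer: 4979/330 ≈ 15.088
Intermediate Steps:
Y(K, W) = -2 + K² (Y(K, W) = K² - 2 = -2 + K²)
u = -917/330 (u = 62/(-33) + 27/(-30) = 62*(-1/33) + 27*(-1/30) = -62/33 - 9/10 = -917/330 ≈ -2.7788)
79 + u*Y(5, j(4)) = 79 - 917*(-2 + 5²)/330 = 79 - 917*(-2 + 25)/330 = 79 - 917/330*23 = 79 - 21091/330 = 4979/330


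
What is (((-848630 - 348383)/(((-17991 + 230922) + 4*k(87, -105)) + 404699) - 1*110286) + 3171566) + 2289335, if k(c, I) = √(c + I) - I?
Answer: 1021929113185314985/190992901394 + 3591039*I*√2/95496450697 ≈ 5.3506e+6 + 5.318e-5*I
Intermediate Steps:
k(c, I) = √(I + c) - I
(((-848630 - 348383)/(((-17991 + 230922) + 4*k(87, -105)) + 404699) - 1*110286) + 3171566) + 2289335 = (((-848630 - 348383)/(((-17991 + 230922) + 4*(√(-105 + 87) - 1*(-105))) + 404699) - 1*110286) + 3171566) + 2289335 = ((-1197013/((212931 + 4*(√(-18) + 105)) + 404699) - 110286) + 3171566) + 2289335 = ((-1197013/((212931 + 4*(3*I*√2 + 105)) + 404699) - 110286) + 3171566) + 2289335 = ((-1197013/((212931 + 4*(105 + 3*I*√2)) + 404699) - 110286) + 3171566) + 2289335 = ((-1197013/((212931 + (420 + 12*I*√2)) + 404699) - 110286) + 3171566) + 2289335 = ((-1197013/((213351 + 12*I*√2) + 404699) - 110286) + 3171566) + 2289335 = ((-1197013/(618050 + 12*I*√2) - 110286) + 3171566) + 2289335 = ((-110286 - 1197013/(618050 + 12*I*√2)) + 3171566) + 2289335 = (3061280 - 1197013/(618050 + 12*I*√2)) + 2289335 = 5350615 - 1197013/(618050 + 12*I*√2)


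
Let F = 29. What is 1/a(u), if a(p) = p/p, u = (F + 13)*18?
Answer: 1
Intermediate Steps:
u = 756 (u = (29 + 13)*18 = 42*18 = 756)
a(p) = 1
1/a(u) = 1/1 = 1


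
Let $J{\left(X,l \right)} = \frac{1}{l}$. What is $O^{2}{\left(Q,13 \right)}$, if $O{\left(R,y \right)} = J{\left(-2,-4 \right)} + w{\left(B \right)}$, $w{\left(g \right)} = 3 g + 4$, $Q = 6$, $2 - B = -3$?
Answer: $\frac{5625}{16} \approx 351.56$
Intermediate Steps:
$B = 5$ ($B = 2 - -3 = 2 + 3 = 5$)
$w{\left(g \right)} = 4 + 3 g$
$O{\left(R,y \right)} = \frac{75}{4}$ ($O{\left(R,y \right)} = \frac{1}{-4} + \left(4 + 3 \cdot 5\right) = - \frac{1}{4} + \left(4 + 15\right) = - \frac{1}{4} + 19 = \frac{75}{4}$)
$O^{2}{\left(Q,13 \right)} = \left(\frac{75}{4}\right)^{2} = \frac{5625}{16}$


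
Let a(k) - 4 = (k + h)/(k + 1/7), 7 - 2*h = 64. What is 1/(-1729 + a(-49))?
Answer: -684/1178815 ≈ -0.00058024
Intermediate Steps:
h = -57/2 (h = 7/2 - ½*64 = 7/2 - 32 = -57/2 ≈ -28.500)
a(k) = 4 + (-57/2 + k)/(⅐ + k) (a(k) = 4 + (k - 57/2)/(k + 1/7) = 4 + (-57/2 + k)/(k + ⅐) = 4 + (-57/2 + k)/(⅐ + k))
1/(-1729 + a(-49)) = 1/(-1729 + (-391 + 70*(-49))/(2*(1 + 7*(-49)))) = 1/(-1729 + (-391 - 3430)/(2*(1 - 343))) = 1/(-1729 + (½)*(-3821)/(-342)) = 1/(-1729 + (½)*(-1/342)*(-3821)) = 1/(-1729 + 3821/684) = 1/(-1178815/684) = -684/1178815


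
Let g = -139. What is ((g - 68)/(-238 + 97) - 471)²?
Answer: 486996624/2209 ≈ 2.2046e+5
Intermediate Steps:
((g - 68)/(-238 + 97) - 471)² = ((-139 - 68)/(-238 + 97) - 471)² = (-207/(-141) - 471)² = (-207*(-1/141) - 471)² = (69/47 - 471)² = (-22068/47)² = 486996624/2209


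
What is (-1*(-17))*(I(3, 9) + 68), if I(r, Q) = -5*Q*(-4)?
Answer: 4216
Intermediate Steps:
I(r, Q) = 20*Q
(-1*(-17))*(I(3, 9) + 68) = (-1*(-17))*(20*9 + 68) = 17*(180 + 68) = 17*248 = 4216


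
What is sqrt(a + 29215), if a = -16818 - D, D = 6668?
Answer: sqrt(5729) ≈ 75.690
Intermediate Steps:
a = -23486 (a = -16818 - 1*6668 = -16818 - 6668 = -23486)
sqrt(a + 29215) = sqrt(-23486 + 29215) = sqrt(5729)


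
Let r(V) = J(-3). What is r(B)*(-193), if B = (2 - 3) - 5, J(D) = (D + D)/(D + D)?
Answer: -193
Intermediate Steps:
J(D) = 1 (J(D) = (2*D)/((2*D)) = (2*D)*(1/(2*D)) = 1)
B = -6 (B = -1 - 5 = -6)
r(V) = 1
r(B)*(-193) = 1*(-193) = -193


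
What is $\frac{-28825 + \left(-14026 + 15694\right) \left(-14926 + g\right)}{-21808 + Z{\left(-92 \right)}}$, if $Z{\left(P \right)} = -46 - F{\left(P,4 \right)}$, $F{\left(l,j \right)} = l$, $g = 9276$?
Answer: $\frac{9453025}{21762} \approx 434.38$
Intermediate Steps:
$Z{\left(P \right)} = -46 - P$
$\frac{-28825 + \left(-14026 + 15694\right) \left(-14926 + g\right)}{-21808 + Z{\left(-92 \right)}} = \frac{-28825 + \left(-14026 + 15694\right) \left(-14926 + 9276\right)}{-21808 - -46} = \frac{-28825 + 1668 \left(-5650\right)}{-21808 + \left(-46 + 92\right)} = \frac{-28825 - 9424200}{-21808 + 46} = - \frac{9453025}{-21762} = \left(-9453025\right) \left(- \frac{1}{21762}\right) = \frac{9453025}{21762}$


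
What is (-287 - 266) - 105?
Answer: -658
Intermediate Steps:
(-287 - 266) - 105 = -553 - 105 = -658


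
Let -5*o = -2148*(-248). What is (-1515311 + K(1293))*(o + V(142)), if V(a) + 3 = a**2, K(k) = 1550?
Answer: 653791862139/5 ≈ 1.3076e+11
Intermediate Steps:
o = -532704/5 (o = -(-2148)*(-248)/5 = -1/5*532704 = -532704/5 ≈ -1.0654e+5)
V(a) = -3 + a**2
(-1515311 + K(1293))*(o + V(142)) = (-1515311 + 1550)*(-532704/5 + (-3 + 142**2)) = -1513761*(-532704/5 + (-3 + 20164)) = -1513761*(-532704/5 + 20161) = -1513761*(-431899/5) = 653791862139/5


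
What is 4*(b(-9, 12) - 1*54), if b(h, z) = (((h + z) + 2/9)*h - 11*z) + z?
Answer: -812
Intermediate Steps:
b(h, z) = -10*z + h*(2/9 + h + z) (b(h, z) = (((h + z) + 2*(⅑))*h - 11*z) + z = (((h + z) + 2/9)*h - 11*z) + z = ((2/9 + h + z)*h - 11*z) + z = (h*(2/9 + h + z) - 11*z) + z = (-11*z + h*(2/9 + h + z)) + z = -10*z + h*(2/9 + h + z))
4*(b(-9, 12) - 1*54) = 4*(((-9)² - 10*12 + (2/9)*(-9) - 9*12) - 1*54) = 4*((81 - 120 - 2 - 108) - 54) = 4*(-149 - 54) = 4*(-203) = -812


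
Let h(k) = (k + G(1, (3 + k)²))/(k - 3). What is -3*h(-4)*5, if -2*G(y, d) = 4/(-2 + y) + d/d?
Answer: -75/14 ≈ -5.3571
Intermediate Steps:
G(y, d) = -½ - 2/(-2 + y) (G(y, d) = -(4/(-2 + y) + d/d)/2 = -(4/(-2 + y) + 1)/2 = -(1 + 4/(-2 + y))/2 = -½ - 2/(-2 + y))
h(k) = (3/2 + k)/(-3 + k) (h(k) = (k + (-2 - 1*1)/(2*(-2 + 1)))/(k - 3) = (k + (½)*(-2 - 1)/(-1))/(-3 + k) = (k + (½)*(-1)*(-3))/(-3 + k) = (k + 3/2)/(-3 + k) = (3/2 + k)/(-3 + k))
-3*h(-4)*5 = -3*(3/2 - 4)/(-3 - 4)*5 = -3*(-5)/((-7)*2)*5 = -(-3)*(-5)/(7*2)*5 = -3*5/14*5 = -15/14*5 = -75/14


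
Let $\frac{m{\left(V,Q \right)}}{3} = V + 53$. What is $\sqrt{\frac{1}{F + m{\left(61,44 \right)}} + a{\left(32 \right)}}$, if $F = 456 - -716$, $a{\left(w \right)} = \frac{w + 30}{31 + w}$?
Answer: $\frac{\sqrt{995480738}}{31794} \approx 0.99236$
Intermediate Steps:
$m{\left(V,Q \right)} = 159 + 3 V$ ($m{\left(V,Q \right)} = 3 \left(V + 53\right) = 3 \left(53 + V\right) = 159 + 3 V$)
$a{\left(w \right)} = \frac{30 + w}{31 + w}$
$F = 1172$ ($F = 456 + 716 = 1172$)
$\sqrt{\frac{1}{F + m{\left(61,44 \right)}} + a{\left(32 \right)}} = \sqrt{\frac{1}{1172 + \left(159 + 3 \cdot 61\right)} + \frac{30 + 32}{31 + 32}} = \sqrt{\frac{1}{1172 + \left(159 + 183\right)} + \frac{1}{63} \cdot 62} = \sqrt{\frac{1}{1172 + 342} + \frac{1}{63} \cdot 62} = \sqrt{\frac{1}{1514} + \frac{62}{63}} = \sqrt{\frac{93931}{95382}} = \frac{\sqrt{995480738}}{31794}$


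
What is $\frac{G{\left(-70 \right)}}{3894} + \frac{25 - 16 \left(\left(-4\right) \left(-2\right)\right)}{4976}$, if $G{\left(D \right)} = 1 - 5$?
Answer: $- \frac{210493}{9688272} \approx -0.021727$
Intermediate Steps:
$G{\left(D \right)} = -4$ ($G{\left(D \right)} = 1 - 5 = -4$)
$\frac{G{\left(-70 \right)}}{3894} + \frac{25 - 16 \left(\left(-4\right) \left(-2\right)\right)}{4976} = - \frac{4}{3894} + \frac{25 - 16 \left(\left(-4\right) \left(-2\right)\right)}{4976} = \left(-4\right) \frac{1}{3894} + \left(25 - 128\right) \frac{1}{4976} = - \frac{2}{1947} + \left(25 - 128\right) \frac{1}{4976} = - \frac{2}{1947} - \frac{103}{4976} = - \frac{210493}{9688272}$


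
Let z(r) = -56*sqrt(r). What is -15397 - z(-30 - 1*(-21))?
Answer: -15397 + 168*I ≈ -15397.0 + 168.0*I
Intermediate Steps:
-15397 - z(-30 - 1*(-21)) = -15397 - (-56)*sqrt(-30 - 1*(-21)) = -15397 - (-56)*sqrt(-30 + 21) = -15397 - (-56)*sqrt(-9) = -15397 - (-56)*3*I = -15397 - (-168)*I = -15397 + 168*I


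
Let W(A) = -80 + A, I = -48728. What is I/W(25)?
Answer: 48728/55 ≈ 885.96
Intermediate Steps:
I/W(25) = -48728/(-80 + 25) = -48728/(-55) = -48728*(-1/55) = 48728/55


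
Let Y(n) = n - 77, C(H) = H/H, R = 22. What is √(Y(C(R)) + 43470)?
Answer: √43394 ≈ 208.31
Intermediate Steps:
C(H) = 1
Y(n) = -77 + n
√(Y(C(R)) + 43470) = √((-77 + 1) + 43470) = √(-76 + 43470) = √43394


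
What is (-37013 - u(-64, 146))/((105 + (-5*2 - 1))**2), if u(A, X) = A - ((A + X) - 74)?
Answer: -36941/8836 ≈ -4.1807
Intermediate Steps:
u(A, X) = 74 - X (u(A, X) = A - (-74 + A + X) = A + (74 - A - X) = 74 - X)
(-37013 - u(-64, 146))/((105 + (-5*2 - 1))**2) = (-37013 - (74 - 1*146))/((105 + (-5*2 - 1))**2) = (-37013 - (74 - 146))/((105 + (-10 - 1))**2) = (-37013 - 1*(-72))/((105 - 11)**2) = (-37013 + 72)/(94**2) = -36941/8836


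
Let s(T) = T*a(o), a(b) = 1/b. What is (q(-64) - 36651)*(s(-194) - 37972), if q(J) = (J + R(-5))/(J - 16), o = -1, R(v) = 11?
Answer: 55383058003/40 ≈ 1.3846e+9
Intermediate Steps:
s(T) = -T (s(T) = T/(-1) = T*(-1) = -T)
q(J) = (11 + J)/(-16 + J) (q(J) = (J + 11)/(J - 16) = (11 + J)/(-16 + J))
(q(-64) - 36651)*(s(-194) - 37972) = ((11 - 64)/(-16 - 64) - 36651)*(-1*(-194) - 37972) = (-53/(-80) - 36651)*(194 - 37972) = (-1/80*(-53) - 36651)*(-37778) = (53/80 - 36651)*(-37778) = -2932027/80*(-37778) = 55383058003/40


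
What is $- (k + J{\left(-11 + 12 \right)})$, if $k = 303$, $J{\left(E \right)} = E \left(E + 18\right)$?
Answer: $-322$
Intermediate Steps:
$J{\left(E \right)} = E \left(18 + E\right)$
$- (k + J{\left(-11 + 12 \right)}) = - (303 + \left(-11 + 12\right) \left(18 + \left(-11 + 12\right)\right)) = - (303 + 1 \left(18 + 1\right)) = - (303 + 1 \cdot 19) = - (303 + 19) = \left(-1\right) 322 = -322$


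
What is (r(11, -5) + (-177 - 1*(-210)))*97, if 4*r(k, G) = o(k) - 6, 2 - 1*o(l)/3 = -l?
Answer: 16005/4 ≈ 4001.3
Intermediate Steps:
o(l) = 6 + 3*l (o(l) = 6 - (-3)*l = 6 + 3*l)
r(k, G) = 3*k/4 (r(k, G) = ((6 + 3*k) - 6)/4 = (3*k)/4 = 3*k/4)
(r(11, -5) + (-177 - 1*(-210)))*97 = ((3/4)*11 + (-177 - 1*(-210)))*97 = (33/4 + (-177 + 210))*97 = (33/4 + 33)*97 = (165/4)*97 = 16005/4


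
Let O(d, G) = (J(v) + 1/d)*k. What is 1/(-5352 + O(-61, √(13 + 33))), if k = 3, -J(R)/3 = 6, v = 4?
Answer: -61/329769 ≈ -0.00018498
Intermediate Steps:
J(R) = -18 (J(R) = -3*6 = -18)
O(d, G) = -54 + 3/d (O(d, G) = (-18 + 1/d)*3 = -54 + 3/d)
1/(-5352 + O(-61, √(13 + 33))) = 1/(-5352 + (-54 + 3/(-61))) = 1/(-5352 + (-54 + 3*(-1/61))) = 1/(-5352 + (-54 - 3/61)) = 1/(-5352 - 3297/61) = 1/(-329769/61) = -61/329769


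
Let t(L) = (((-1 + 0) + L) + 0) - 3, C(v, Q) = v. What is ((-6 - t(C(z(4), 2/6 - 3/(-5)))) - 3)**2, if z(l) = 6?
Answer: 121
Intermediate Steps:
t(L) = -4 + L (t(L) = ((-1 + L) + 0) - 3 = (-1 + L) - 3 = -4 + L)
((-6 - t(C(z(4), 2/6 - 3/(-5)))) - 3)**2 = ((-6 - (-4 + 6)) - 3)**2 = ((-6 - 1*2) - 3)**2 = ((-6 - 2) - 3)**2 = (-8 - 3)**2 = (-11)**2 = 121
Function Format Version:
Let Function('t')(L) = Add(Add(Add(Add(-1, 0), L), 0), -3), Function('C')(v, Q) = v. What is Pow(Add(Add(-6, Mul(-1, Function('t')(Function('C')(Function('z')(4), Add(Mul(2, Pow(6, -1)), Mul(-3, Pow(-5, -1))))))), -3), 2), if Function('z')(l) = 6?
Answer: 121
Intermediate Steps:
Function('t')(L) = Add(-4, L) (Function('t')(L) = Add(Add(Add(-1, L), 0), -3) = Add(Add(-1, L), -3) = Add(-4, L))
Pow(Add(Add(-6, Mul(-1, Function('t')(Function('C')(Function('z')(4), Add(Mul(2, Pow(6, -1)), Mul(-3, Pow(-5, -1))))))), -3), 2) = Pow(Add(Add(-6, Mul(-1, Add(-4, 6))), -3), 2) = Pow(Add(Add(-6, Mul(-1, 2)), -3), 2) = Pow(Add(Add(-6, -2), -3), 2) = Pow(Add(-8, -3), 2) = Pow(-11, 2) = 121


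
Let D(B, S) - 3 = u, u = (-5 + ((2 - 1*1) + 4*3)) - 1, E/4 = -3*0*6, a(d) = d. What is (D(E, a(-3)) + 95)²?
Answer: 11025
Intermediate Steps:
E = 0 (E = 4*(-3*0*6) = 4*(0*6) = 4*0 = 0)
u = 7 (u = (-5 + ((2 - 1) + 12)) - 1 = (-5 + (1 + 12)) - 1 = (-5 + 13) - 1 = 8 - 1 = 7)
D(B, S) = 10 (D(B, S) = 3 + 7 = 10)
(D(E, a(-3)) + 95)² = (10 + 95)² = 105² = 11025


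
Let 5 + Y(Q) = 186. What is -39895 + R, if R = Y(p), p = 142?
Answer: -39714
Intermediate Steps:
Y(Q) = 181 (Y(Q) = -5 + 186 = 181)
R = 181
-39895 + R = -39895 + 181 = -39714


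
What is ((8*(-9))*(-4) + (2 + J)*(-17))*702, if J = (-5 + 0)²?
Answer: -120042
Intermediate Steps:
J = 25 (J = (-5)² = 25)
((8*(-9))*(-4) + (2 + J)*(-17))*702 = ((8*(-9))*(-4) + (2 + 25)*(-17))*702 = (-72*(-4) + 27*(-17))*702 = (288 - 459)*702 = -171*702 = -120042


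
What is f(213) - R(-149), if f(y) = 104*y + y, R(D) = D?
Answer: 22514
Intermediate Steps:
f(y) = 105*y
f(213) - R(-149) = 105*213 - 1*(-149) = 22365 + 149 = 22514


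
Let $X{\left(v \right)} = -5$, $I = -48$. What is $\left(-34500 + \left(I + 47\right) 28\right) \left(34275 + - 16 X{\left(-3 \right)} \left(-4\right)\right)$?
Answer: $-1172398240$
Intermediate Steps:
$\left(-34500 + \left(I + 47\right) 28\right) \left(34275 + - 16 X{\left(-3 \right)} \left(-4\right)\right) = \left(-34500 + \left(-48 + 47\right) 28\right) \left(34275 + \left(-16\right) \left(-5\right) \left(-4\right)\right) = \left(-34500 - 28\right) \left(34275 + 80 \left(-4\right)\right) = \left(-34500 - 28\right) \left(34275 - 320\right) = \left(-34528\right) 33955 = -1172398240$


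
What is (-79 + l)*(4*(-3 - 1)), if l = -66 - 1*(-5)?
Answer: 2240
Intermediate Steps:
l = -61 (l = -66 + 5 = -61)
(-79 + l)*(4*(-3 - 1)) = (-79 - 61)*(4*(-3 - 1)) = -560*(-4) = -140*(-16) = 2240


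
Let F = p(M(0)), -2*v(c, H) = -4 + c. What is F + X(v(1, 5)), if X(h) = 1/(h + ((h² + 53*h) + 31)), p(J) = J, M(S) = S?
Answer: 4/457 ≈ 0.0087527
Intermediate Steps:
v(c, H) = 2 - c/2 (v(c, H) = -(-4 + c)/2 = 2 - c/2)
F = 0
X(h) = 1/(31 + h² + 54*h) (X(h) = 1/(h + (31 + h² + 53*h)) = 1/(31 + h² + 54*h))
F + X(v(1, 5)) = 0 + 1/(31 + (2 - ½*1)² + 54*(2 - ½*1)) = 0 + 1/(31 + (2 - ½)² + 54*(2 - ½)) = 0 + 1/(31 + (3/2)² + 54*(3/2)) = 0 + 1/(31 + 9/4 + 81) = 0 + 1/(457/4) = 0 + 4/457 = 4/457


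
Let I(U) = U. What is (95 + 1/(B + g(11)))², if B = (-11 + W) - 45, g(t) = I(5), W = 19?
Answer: 9235521/1024 ≈ 9019.1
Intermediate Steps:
g(t) = 5
B = -37 (B = (-11 + 19) - 45 = 8 - 45 = -37)
(95 + 1/(B + g(11)))² = (95 + 1/(-37 + 5))² = (95 + 1/(-32))² = (95 - 1/32)² = (3039/32)² = 9235521/1024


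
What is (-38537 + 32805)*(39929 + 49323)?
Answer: -511592464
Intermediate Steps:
(-38537 + 32805)*(39929 + 49323) = -5732*89252 = -511592464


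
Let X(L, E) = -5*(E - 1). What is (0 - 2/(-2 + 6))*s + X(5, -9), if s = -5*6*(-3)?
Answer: 5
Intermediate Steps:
X(L, E) = 5 - 5*E (X(L, E) = -5*(-1 + E) = 5 - 5*E)
s = 90 (s = -30*(-3) = 90)
(0 - 2/(-2 + 6))*s + X(5, -9) = (0 - 2/(-2 + 6))*90 + (5 - 5*(-9)) = (0 - 2/4)*90 + (5 + 45) = (0 - 2*¼)*90 + 50 = (0 - ½)*90 + 50 = -½*90 + 50 = -45 + 50 = 5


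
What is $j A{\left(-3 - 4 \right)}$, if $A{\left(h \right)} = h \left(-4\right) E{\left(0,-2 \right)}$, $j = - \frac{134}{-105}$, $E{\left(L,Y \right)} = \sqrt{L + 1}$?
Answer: $\frac{536}{15} \approx 35.733$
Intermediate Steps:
$E{\left(L,Y \right)} = \sqrt{1 + L}$
$j = \frac{134}{105}$ ($j = \left(-134\right) \left(- \frac{1}{105}\right) = \frac{134}{105} \approx 1.2762$)
$A{\left(h \right)} = - 4 h$ ($A{\left(h \right)} = h \left(-4\right) \sqrt{1 + 0} = - 4 h \sqrt{1} = - 4 h 1 = - 4 h$)
$j A{\left(-3 - 4 \right)} = \frac{134 \left(- 4 \left(-3 - 4\right)\right)}{105} = \frac{134 \left(\left(-4\right) \left(-7\right)\right)}{105} = \frac{134}{105} \cdot 28 = \frac{536}{15}$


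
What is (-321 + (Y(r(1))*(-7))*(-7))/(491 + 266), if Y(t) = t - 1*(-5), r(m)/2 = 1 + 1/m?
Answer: 120/757 ≈ 0.15852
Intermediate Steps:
r(m) = 2 + 2/m (r(m) = 2*(1 + 1/m) = 2 + 2/m)
Y(t) = 5 + t (Y(t) = t + 5 = 5 + t)
(-321 + (Y(r(1))*(-7))*(-7))/(491 + 266) = (-321 + ((5 + (2 + 2/1))*(-7))*(-7))/(491 + 266) = (-321 + ((5 + (2 + 2*1))*(-7))*(-7))/757 = (-321 + ((5 + (2 + 2))*(-7))*(-7))*(1/757) = (-321 + ((5 + 4)*(-7))*(-7))*(1/757) = (-321 + (9*(-7))*(-7))*(1/757) = (-321 - 63*(-7))*(1/757) = (-321 + 441)*(1/757) = 120*(1/757) = 120/757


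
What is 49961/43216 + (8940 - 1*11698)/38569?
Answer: 1807756081/1666797904 ≈ 1.0846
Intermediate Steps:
49961/43216 + (8940 - 1*11698)/38569 = 49961*(1/43216) + (8940 - 11698)*(1/38569) = 49961/43216 - 2758*1/38569 = 49961/43216 - 2758/38569 = 1807756081/1666797904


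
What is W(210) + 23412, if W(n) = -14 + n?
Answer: 23608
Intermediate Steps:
W(210) + 23412 = (-14 + 210) + 23412 = 196 + 23412 = 23608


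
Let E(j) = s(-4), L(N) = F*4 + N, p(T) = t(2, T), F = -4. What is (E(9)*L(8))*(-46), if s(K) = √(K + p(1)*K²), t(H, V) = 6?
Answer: 736*√23 ≈ 3529.7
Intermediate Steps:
p(T) = 6
L(N) = -16 + N (L(N) = -4*4 + N = -16 + N)
s(K) = √(K + 6*K²)
E(j) = 2*√23 (E(j) = √(-4*(1 + 6*(-4))) = √(-4*(1 - 24)) = √(-4*(-23)) = √92 = 2*√23)
(E(9)*L(8))*(-46) = ((2*√23)*(-16 + 8))*(-46) = ((2*√23)*(-8))*(-46) = -16*√23*(-46) = 736*√23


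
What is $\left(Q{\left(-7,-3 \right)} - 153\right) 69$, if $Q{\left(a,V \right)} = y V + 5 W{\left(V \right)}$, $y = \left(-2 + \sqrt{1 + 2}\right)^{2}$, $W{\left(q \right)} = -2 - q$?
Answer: $-11661 + 828 \sqrt{3} \approx -10227.0$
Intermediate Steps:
$y = \left(-2 + \sqrt{3}\right)^{2} \approx 0.071797$
$Q{\left(a,V \right)} = -10 - 5 V + V \left(2 - \sqrt{3}\right)^{2}$ ($Q{\left(a,V \right)} = \left(2 - \sqrt{3}\right)^{2} V + 5 \left(-2 - V\right) = V \left(2 - \sqrt{3}\right)^{2} - \left(10 + 5 V\right) = -10 - 5 V + V \left(2 - \sqrt{3}\right)^{2}$)
$\left(Q{\left(-7,-3 \right)} - 153\right) 69 = \left(\left(-10 + 2 \left(-3\right) - - 12 \sqrt{3}\right) - 153\right) 69 = \left(\left(-10 - 6 + 12 \sqrt{3}\right) - 153\right) 69 = \left(\left(-16 + 12 \sqrt{3}\right) - 153\right) 69 = \left(-169 + 12 \sqrt{3}\right) 69 = -11661 + 828 \sqrt{3}$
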